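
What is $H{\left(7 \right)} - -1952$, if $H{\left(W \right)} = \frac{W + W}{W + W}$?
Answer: $1953$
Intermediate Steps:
$H{\left(W \right)} = 1$ ($H{\left(W \right)} = \frac{2 W}{2 W} = 2 W \frac{1}{2 W} = 1$)
$H{\left(7 \right)} - -1952 = 1 - -1952 = 1 + 1952 = 1953$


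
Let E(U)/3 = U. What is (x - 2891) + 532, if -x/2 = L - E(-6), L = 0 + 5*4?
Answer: -2435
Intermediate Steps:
E(U) = 3*U
L = 20 (L = 0 + 20 = 20)
x = -76 (x = -2*(20 - 3*(-6)) = -2*(20 - 1*(-18)) = -2*(20 + 18) = -2*38 = -76)
(x - 2891) + 532 = (-76 - 2891) + 532 = -2967 + 532 = -2435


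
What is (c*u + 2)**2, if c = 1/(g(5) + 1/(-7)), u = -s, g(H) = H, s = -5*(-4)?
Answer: 1296/289 ≈ 4.4844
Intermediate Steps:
s = 20
u = -20 (u = -1*20 = -20)
c = 7/34 (c = 1/(5 + 1/(-7)) = 1/(5 - 1/7) = 1/(34/7) = 7/34 ≈ 0.20588)
(c*u + 2)**2 = ((7/34)*(-20) + 2)**2 = (-70/17 + 2)**2 = (-36/17)**2 = 1296/289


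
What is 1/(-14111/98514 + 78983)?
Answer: 98514/7780917151 ≈ 1.2661e-5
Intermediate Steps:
1/(-14111/98514 + 78983) = 1/(7780917151/98514) = 98514/7780917151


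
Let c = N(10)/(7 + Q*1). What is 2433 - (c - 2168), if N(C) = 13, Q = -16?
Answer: 41422/9 ≈ 4602.4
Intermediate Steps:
c = -13/9 (c = 13/(7 - 16*1) = 13/(7 - 16) = 13/(-9) = 13*(-⅑) = -13/9 ≈ -1.4444)
2433 - (c - 2168) = 2433 - (-13/9 - 2168) = 2433 - 1*(-19525/9) = 2433 + 19525/9 = 41422/9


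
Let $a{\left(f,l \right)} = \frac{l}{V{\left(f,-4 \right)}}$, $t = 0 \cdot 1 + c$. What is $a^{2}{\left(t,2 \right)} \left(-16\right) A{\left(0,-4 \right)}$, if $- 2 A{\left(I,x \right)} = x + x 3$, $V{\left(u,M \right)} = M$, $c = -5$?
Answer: $-32$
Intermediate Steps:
$t = -5$ ($t = 0 \cdot 1 - 5 = 0 - 5 = -5$)
$a{\left(f,l \right)} = - \frac{l}{4}$ ($a{\left(f,l \right)} = \frac{l}{-4} = l \left(- \frac{1}{4}\right) = - \frac{l}{4}$)
$A{\left(I,x \right)} = - 2 x$ ($A{\left(I,x \right)} = - \frac{x + x 3}{2} = - \frac{x + 3 x}{2} = - \frac{4 x}{2} = - 2 x$)
$a^{2}{\left(t,2 \right)} \left(-16\right) A{\left(0,-4 \right)} = \left(\left(- \frac{1}{4}\right) 2\right)^{2} \left(-16\right) \left(\left(-2\right) \left(-4\right)\right) = \left(- \frac{1}{2}\right)^{2} \left(-16\right) 8 = \frac{1}{4} \left(-16\right) 8 = \left(-4\right) 8 = -32$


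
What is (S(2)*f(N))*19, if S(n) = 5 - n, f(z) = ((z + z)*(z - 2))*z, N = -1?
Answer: -342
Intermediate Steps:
f(z) = 2*z²*(-2 + z) (f(z) = ((2*z)*(-2 + z))*z = (2*z*(-2 + z))*z = 2*z²*(-2 + z))
(S(2)*f(N))*19 = ((5 - 1*2)*(2*(-1)²*(-2 - 1)))*19 = ((5 - 2)*(2*1*(-3)))*19 = (3*(-6))*19 = -18*19 = -342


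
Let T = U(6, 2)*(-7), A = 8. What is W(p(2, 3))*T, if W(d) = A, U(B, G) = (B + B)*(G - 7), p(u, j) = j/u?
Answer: 3360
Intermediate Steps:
U(B, G) = 2*B*(-7 + G) (U(B, G) = (2*B)*(-7 + G) = 2*B*(-7 + G))
W(d) = 8
T = 420 (T = (2*6*(-7 + 2))*(-7) = (2*6*(-5))*(-7) = -60*(-7) = 420)
W(p(2, 3))*T = 8*420 = 3360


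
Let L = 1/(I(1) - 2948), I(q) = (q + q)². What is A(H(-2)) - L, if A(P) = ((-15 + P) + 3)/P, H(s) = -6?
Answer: 8833/2944 ≈ 3.0003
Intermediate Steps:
A(P) = (-12 + P)/P
I(q) = 4*q² (I(q) = (2*q)² = 4*q²)
L = -1/2944 (L = 1/(4*1² - 2948) = 1/(4*1 - 2948) = 1/(4 - 2948) = 1/(-2944) = -1/2944 ≈ -0.00033967)
A(H(-2)) - L = (-12 - 6)/(-6) - 1*(-1/2944) = -⅙*(-18) + 1/2944 = 3 + 1/2944 = 8833/2944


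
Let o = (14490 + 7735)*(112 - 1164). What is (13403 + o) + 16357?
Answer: -23350940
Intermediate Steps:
o = -23380700 (o = 22225*(-1052) = -23380700)
(13403 + o) + 16357 = (13403 - 23380700) + 16357 = -23367297 + 16357 = -23350940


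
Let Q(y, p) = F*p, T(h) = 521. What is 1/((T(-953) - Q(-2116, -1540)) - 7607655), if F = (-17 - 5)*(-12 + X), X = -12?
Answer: -1/6794014 ≈ -1.4719e-7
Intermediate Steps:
F = 528 (F = (-17 - 5)*(-12 - 12) = -22*(-24) = 528)
Q(y, p) = 528*p
1/((T(-953) - Q(-2116, -1540)) - 7607655) = 1/((521 - 528*(-1540)) - 7607655) = 1/((521 - 1*(-813120)) - 7607655) = 1/((521 + 813120) - 7607655) = 1/(813641 - 7607655) = 1/(-6794014) = -1/6794014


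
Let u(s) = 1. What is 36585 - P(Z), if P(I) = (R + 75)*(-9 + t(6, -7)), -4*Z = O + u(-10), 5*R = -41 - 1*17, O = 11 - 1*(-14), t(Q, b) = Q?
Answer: 183876/5 ≈ 36775.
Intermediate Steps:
O = 25 (O = 11 + 14 = 25)
R = -58/5 (R = (-41 - 1*17)/5 = (-41 - 17)/5 = (⅕)*(-58) = -58/5 ≈ -11.600)
Z = -13/2 (Z = -(25 + 1)/4 = -¼*26 = -13/2 ≈ -6.5000)
P(I) = -951/5 (P(I) = (-58/5 + 75)*(-9 + 6) = (317/5)*(-3) = -951/5)
36585 - P(Z) = 36585 - 1*(-951/5) = 36585 + 951/5 = 183876/5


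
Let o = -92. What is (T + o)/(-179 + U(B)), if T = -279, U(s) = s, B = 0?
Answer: 371/179 ≈ 2.0726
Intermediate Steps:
(T + o)/(-179 + U(B)) = (-279 - 92)/(-179 + 0) = -371/(-179) = -371*(-1/179) = 371/179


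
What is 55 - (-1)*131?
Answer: 186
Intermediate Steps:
55 - (-1)*131 = 55 - 1*(-131) = 55 + 131 = 186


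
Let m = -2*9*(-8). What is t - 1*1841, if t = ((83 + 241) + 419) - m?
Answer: -1242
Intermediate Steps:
m = 144 (m = -18*(-8) = 144)
t = 599 (t = ((83 + 241) + 419) - 1*144 = (324 + 419) - 144 = 743 - 144 = 599)
t - 1*1841 = 599 - 1*1841 = 599 - 1841 = -1242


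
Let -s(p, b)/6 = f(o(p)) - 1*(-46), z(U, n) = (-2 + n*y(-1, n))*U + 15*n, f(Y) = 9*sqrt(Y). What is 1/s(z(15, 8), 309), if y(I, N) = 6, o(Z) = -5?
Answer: I/(6*(-46*I + 9*sqrt(5))) ≈ -0.0030411 + 0.0013305*I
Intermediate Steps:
z(U, n) = 15*n + U*(-2 + 6*n) (z(U, n) = (-2 + n*6)*U + 15*n = (-2 + 6*n)*U + 15*n = U*(-2 + 6*n) + 15*n = 15*n + U*(-2 + 6*n))
s(p, b) = -276 - 54*I*sqrt(5) (s(p, b) = -6*(9*sqrt(-5) - 1*(-46)) = -6*(9*(I*sqrt(5)) + 46) = -6*(9*I*sqrt(5) + 46) = -6*(46 + 9*I*sqrt(5)) = -276 - 54*I*sqrt(5))
1/s(z(15, 8), 309) = 1/(-276 - 54*I*sqrt(5))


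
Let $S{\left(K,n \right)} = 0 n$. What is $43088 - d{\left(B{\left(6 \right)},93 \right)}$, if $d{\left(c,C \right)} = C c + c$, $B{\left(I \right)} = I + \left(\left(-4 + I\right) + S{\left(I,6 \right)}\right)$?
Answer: $42336$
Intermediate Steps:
$S{\left(K,n \right)} = 0$
$B{\left(I \right)} = -4 + 2 I$ ($B{\left(I \right)} = I + \left(\left(-4 + I\right) + 0\right) = I + \left(-4 + I\right) = -4 + 2 I$)
$d{\left(c,C \right)} = c + C c$
$43088 - d{\left(B{\left(6 \right)},93 \right)} = 43088 - \left(-4 + 2 \cdot 6\right) \left(1 + 93\right) = 43088 - \left(-4 + 12\right) 94 = 43088 - 8 \cdot 94 = 43088 - 752 = 42336$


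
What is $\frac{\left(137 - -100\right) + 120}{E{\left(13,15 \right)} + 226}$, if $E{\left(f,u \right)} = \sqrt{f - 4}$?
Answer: $\frac{357}{229} \approx 1.559$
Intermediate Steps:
$E{\left(f,u \right)} = \sqrt{-4 + f}$
$\frac{\left(137 - -100\right) + 120}{E{\left(13,15 \right)} + 226} = \frac{\left(137 - -100\right) + 120}{\sqrt{-4 + 13} + 226} = \frac{\left(137 + 100\right) + 120}{\sqrt{9} + 226} = \frac{237 + 120}{3 + 226} = \frac{357}{229}$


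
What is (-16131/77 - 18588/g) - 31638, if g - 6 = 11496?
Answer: -4701215215/147609 ≈ -31849.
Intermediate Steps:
g = 11502 (g = 6 + 11496 = 11502)
(-16131/77 - 18588/g) - 31638 = (-16131/77 - 18588/11502) - 31638 = (-16131*1/77 - 18588*1/11502) - 31638 = (-16131/77 - 3098/1917) - 31638 = -31161673/147609 - 31638 = -4701215215/147609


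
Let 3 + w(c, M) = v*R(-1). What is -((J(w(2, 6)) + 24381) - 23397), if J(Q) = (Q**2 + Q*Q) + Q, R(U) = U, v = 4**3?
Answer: -9895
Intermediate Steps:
v = 64
w(c, M) = -67 (w(c, M) = -3 + 64*(-1) = -3 - 64 = -67)
J(Q) = Q + 2*Q**2 (J(Q) = (Q**2 + Q**2) + Q = 2*Q**2 + Q = Q + 2*Q**2)
-((J(w(2, 6)) + 24381) - 23397) = -((-67*(1 + 2*(-67)) + 24381) - 23397) = -((-67*(1 - 134) + 24381) - 23397) = -((-67*(-133) + 24381) - 23397) = -((8911 + 24381) - 23397) = -(33292 - 23397) = -1*9895 = -9895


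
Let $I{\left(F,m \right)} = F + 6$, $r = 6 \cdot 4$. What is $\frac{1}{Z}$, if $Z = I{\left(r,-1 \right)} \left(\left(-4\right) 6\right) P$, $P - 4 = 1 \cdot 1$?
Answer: $- \frac{1}{3600} \approx -0.00027778$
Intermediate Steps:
$r = 24$
$P = 5$ ($P = 4 + 1 \cdot 1 = 4 + 1 = 5$)
$I{\left(F,m \right)} = 6 + F$
$Z = -3600$ ($Z = \left(6 + 24\right) \left(\left(-4\right) 6\right) 5 = 30 \left(-24\right) 5 = \left(-720\right) 5 = -3600$)
$\frac{1}{Z} = \frac{1}{-3600} = - \frac{1}{3600}$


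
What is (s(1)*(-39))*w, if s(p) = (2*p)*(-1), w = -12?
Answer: -936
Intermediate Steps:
s(p) = -2*p
(s(1)*(-39))*w = (-2*1*(-39))*(-12) = -2*(-39)*(-12) = 78*(-12) = -936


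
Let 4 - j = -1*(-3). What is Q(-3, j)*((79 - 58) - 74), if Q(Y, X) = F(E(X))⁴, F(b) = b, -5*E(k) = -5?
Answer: -53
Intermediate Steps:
E(k) = 1 (E(k) = -⅕*(-5) = 1)
j = 1 (j = 4 - (-1)*(-3) = 4 - 1*3 = 4 - 3 = 1)
Q(Y, X) = 1 (Q(Y, X) = 1⁴ = 1)
Q(-3, j)*((79 - 58) - 74) = 1*((79 - 58) - 74) = 1*(21 - 74) = 1*(-53) = -53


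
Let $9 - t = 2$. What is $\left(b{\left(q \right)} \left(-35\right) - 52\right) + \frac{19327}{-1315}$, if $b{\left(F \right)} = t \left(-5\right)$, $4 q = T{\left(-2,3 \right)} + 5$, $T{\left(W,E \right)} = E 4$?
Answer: $\frac{1523168}{1315} \approx 1158.3$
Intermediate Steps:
$t = 7$ ($t = 9 - 2 = 7$)
$T{\left(W,E \right)} = 4 E$
$q = \frac{17}{4}$ ($q = \frac{4 \cdot 3 + 5}{4} = \frac{12 + 5}{4} = \frac{1}{4} \cdot 17 = \frac{17}{4} \approx 4.25$)
$b{\left(F \right)} = -35$ ($b{\left(F \right)} = 7 \left(-5\right) = -35$)
$\left(b{\left(q \right)} \left(-35\right) - 52\right) + \frac{19327}{-1315} = \left(\left(-35\right) \left(-35\right) - 52\right) + \frac{19327}{-1315} = \left(1225 - 52\right) + 19327 \left(- \frac{1}{1315}\right) = 1173 - \frac{19327}{1315} = \frac{1523168}{1315}$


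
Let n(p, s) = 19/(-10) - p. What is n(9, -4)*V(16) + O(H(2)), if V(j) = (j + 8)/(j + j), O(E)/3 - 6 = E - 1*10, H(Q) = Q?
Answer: -567/40 ≈ -14.175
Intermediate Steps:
O(E) = -12 + 3*E (O(E) = 18 + 3*(E - 1*10) = 18 + 3*(E - 10) = 18 + 3*(-10 + E) = 18 + (-30 + 3*E) = -12 + 3*E)
n(p, s) = -19/10 - p (n(p, s) = 19*(-⅒) - p = -19/10 - p)
V(j) = (8 + j)/(2*j) (V(j) = (8 + j)/((2*j)) = (8 + j)*(1/(2*j)) = (8 + j)/(2*j))
n(9, -4)*V(16) + O(H(2)) = (-19/10 - 1*9)*((½)*(8 + 16)/16) + (-12 + 3*2) = (-19/10 - 9)*((½)*(1/16)*24) + (-12 + 6) = -109/10*¾ - 6 = -327/40 - 6 = -567/40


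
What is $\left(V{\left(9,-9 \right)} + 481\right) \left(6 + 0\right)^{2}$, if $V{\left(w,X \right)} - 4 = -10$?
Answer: $17100$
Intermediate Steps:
$V{\left(w,X \right)} = -6$ ($V{\left(w,X \right)} = 4 - 10 = -6$)
$\left(V{\left(9,-9 \right)} + 481\right) \left(6 + 0\right)^{2} = \left(-6 + 481\right) \left(6 + 0\right)^{2} = 475 \cdot 6^{2} = 475 \cdot 36 = 17100$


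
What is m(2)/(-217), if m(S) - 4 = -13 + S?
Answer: 1/31 ≈ 0.032258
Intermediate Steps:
m(S) = -9 + S (m(S) = 4 + (-13 + S) = -9 + S)
m(2)/(-217) = (-9 + 2)/(-217) = -7*(-1/217) = 1/31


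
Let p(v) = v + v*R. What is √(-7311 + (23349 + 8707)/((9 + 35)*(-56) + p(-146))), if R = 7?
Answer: I*√1508733254/454 ≈ 85.556*I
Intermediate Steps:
p(v) = 8*v (p(v) = v + v*7 = v + 7*v = 8*v)
√(-7311 + (23349 + 8707)/((9 + 35)*(-56) + p(-146))) = √(-7311 + (23349 + 8707)/((9 + 35)*(-56) + 8*(-146))) = √(-7311 + 32056/(44*(-56) - 1168)) = √(-7311 + 32056/(-2464 - 1168)) = √(-7311 + 32056/(-3632)) = √(-7311 + 32056*(-1/3632)) = √(-7311 - 4007/454) = √(-3323201/454) = I*√1508733254/454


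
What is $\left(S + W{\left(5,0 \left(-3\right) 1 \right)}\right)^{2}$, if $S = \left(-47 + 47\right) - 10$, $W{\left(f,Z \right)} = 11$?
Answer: $1$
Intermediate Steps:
$S = -10$ ($S = 0 - 10 = -10$)
$\left(S + W{\left(5,0 \left(-3\right) 1 \right)}\right)^{2} = \left(-10 + 11\right)^{2} = 1^{2} = 1$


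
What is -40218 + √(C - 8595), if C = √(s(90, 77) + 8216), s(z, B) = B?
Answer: -40218 + I*√(8595 - √8293) ≈ -40218.0 + 92.217*I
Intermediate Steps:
C = √8293 (C = √(77 + 8216) = √8293 ≈ 91.066)
-40218 + √(C - 8595) = -40218 + √(√8293 - 8595) = -40218 + √(-8595 + √8293)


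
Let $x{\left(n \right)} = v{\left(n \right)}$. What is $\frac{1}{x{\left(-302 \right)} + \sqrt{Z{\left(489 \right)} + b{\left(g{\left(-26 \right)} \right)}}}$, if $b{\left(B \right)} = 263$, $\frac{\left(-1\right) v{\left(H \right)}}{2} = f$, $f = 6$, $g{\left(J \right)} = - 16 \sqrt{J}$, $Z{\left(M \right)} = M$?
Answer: $\frac{3}{152} + \frac{\sqrt{47}}{152} \approx 0.06484$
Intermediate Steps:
$v{\left(H \right)} = -12$ ($v{\left(H \right)} = \left(-2\right) 6 = -12$)
$x{\left(n \right)} = -12$
$\frac{1}{x{\left(-302 \right)} + \sqrt{Z{\left(489 \right)} + b{\left(g{\left(-26 \right)} \right)}}} = \frac{1}{-12 + \sqrt{489 + 263}} = \frac{1}{-12 + \sqrt{752}} = \frac{1}{-12 + 4 \sqrt{47}}$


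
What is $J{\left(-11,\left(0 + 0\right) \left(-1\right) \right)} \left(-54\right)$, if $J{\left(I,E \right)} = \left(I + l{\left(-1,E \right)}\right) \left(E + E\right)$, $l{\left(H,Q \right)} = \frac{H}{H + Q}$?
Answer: $0$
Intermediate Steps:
$l{\left(H,Q \right)} = \frac{H}{H + Q}$
$J{\left(I,E \right)} = 2 E \left(I - \frac{1}{-1 + E}\right)$ ($J{\left(I,E \right)} = \left(I - \frac{1}{-1 + E}\right) \left(E + E\right) = \left(I - \frac{1}{-1 + E}\right) 2 E = 2 E \left(I - \frac{1}{-1 + E}\right)$)
$J{\left(-11,\left(0 + 0\right) \left(-1\right) \right)} \left(-54\right) = \frac{2 \left(0 + 0\right) \left(-1\right) \left(-1 - 11 \left(-1 + \left(0 + 0\right) \left(-1\right)\right)\right)}{-1 + \left(0 + 0\right) \left(-1\right)} \left(-54\right) = \frac{2 \cdot 0 \left(-1\right) \left(-1 - 11 \left(-1 + 0 \left(-1\right)\right)\right)}{-1 + 0 \left(-1\right)} \left(-54\right) = 2 \cdot 0 \frac{1}{-1 + 0} \left(-1 - 11 \left(-1 + 0\right)\right) \left(-54\right) = 2 \cdot 0 \frac{1}{-1} \left(-1 - -11\right) \left(-54\right) = 2 \cdot 0 \left(-1\right) \left(-1 + 11\right) \left(-54\right) = 2 \cdot 0 \left(-1\right) 10 \left(-54\right) = 0 \left(-54\right) = 0$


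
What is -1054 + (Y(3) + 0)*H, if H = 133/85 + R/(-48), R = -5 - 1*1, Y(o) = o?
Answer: -713273/680 ≈ -1048.9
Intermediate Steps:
R = -6 (R = -5 - 1 = -6)
H = 1149/680 (H = 133/85 - 6/(-48) = 133*(1/85) - 6*(-1/48) = 133/85 + 1/8 = 1149/680 ≈ 1.6897)
-1054 + (Y(3) + 0)*H = -1054 + (3 + 0)*(1149/680) = -1054 + 3*(1149/680) = -1054 + 3447/680 = -713273/680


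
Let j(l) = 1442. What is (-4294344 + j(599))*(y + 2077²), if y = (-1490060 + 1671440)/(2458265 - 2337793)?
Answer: -278881851001676117/15059 ≈ -1.8519e+13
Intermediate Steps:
y = 45345/30118 (y = 181380/120472 = 181380*(1/120472) = 45345/30118 ≈ 1.5056)
(-4294344 + j(599))*(y + 2077²) = (-4294344 + 1442)*(45345/30118 + 2077²) = -4292902*(45345/30118 + 4313929) = -4292902*129926958967/30118 = -278881851001676117/15059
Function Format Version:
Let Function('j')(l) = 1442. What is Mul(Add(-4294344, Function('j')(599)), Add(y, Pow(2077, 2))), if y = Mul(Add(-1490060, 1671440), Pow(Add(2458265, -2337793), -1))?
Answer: Rational(-278881851001676117, 15059) ≈ -1.8519e+13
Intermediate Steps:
y = Rational(45345, 30118) (y = Mul(181380, Pow(120472, -1)) = Mul(181380, Rational(1, 120472)) = Rational(45345, 30118) ≈ 1.5056)
Mul(Add(-4294344, Function('j')(599)), Add(y, Pow(2077, 2))) = Mul(Add(-4294344, 1442), Add(Rational(45345, 30118), Pow(2077, 2))) = Mul(-4292902, Add(Rational(45345, 30118), 4313929)) = Mul(-4292902, Rational(129926958967, 30118)) = Rational(-278881851001676117, 15059)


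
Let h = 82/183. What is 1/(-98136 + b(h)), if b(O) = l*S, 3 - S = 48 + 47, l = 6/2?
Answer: -1/98412 ≈ -1.0161e-5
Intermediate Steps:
l = 3 (l = 6*(1/2) = 3)
S = -92 (S = 3 - (48 + 47) = 3 - 1*95 = 3 - 95 = -92)
h = 82/183 (h = 82*(1/183) = 82/183 ≈ 0.44809)
b(O) = -276 (b(O) = 3*(-92) = -276)
1/(-98136 + b(h)) = 1/(-98136 - 276) = 1/(-98412) = -1/98412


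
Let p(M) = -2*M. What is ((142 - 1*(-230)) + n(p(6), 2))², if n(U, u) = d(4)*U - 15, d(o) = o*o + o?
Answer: 13689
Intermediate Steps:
d(o) = o + o² (d(o) = o² + o = o + o²)
n(U, u) = -15 + 20*U (n(U, u) = (4*(1 + 4))*U - 15 = (4*5)*U - 15 = 20*U - 15 = -15 + 20*U)
((142 - 1*(-230)) + n(p(6), 2))² = ((142 - 1*(-230)) + (-15 + 20*(-2*6)))² = ((142 + 230) + (-15 + 20*(-12)))² = (372 + (-15 - 240))² = (372 - 255)² = 117² = 13689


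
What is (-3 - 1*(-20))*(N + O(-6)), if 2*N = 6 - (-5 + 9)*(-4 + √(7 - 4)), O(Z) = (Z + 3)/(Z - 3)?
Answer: 578/3 - 34*√3 ≈ 133.78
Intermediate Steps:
O(Z) = (3 + Z)/(-3 + Z)
N = 11 - 2*√3 (N = (6 - (-5 + 9)*(-4 + √(7 - 4)))/2 = (6 - 4*(-4 + √3))/2 = (6 - (-16 + 4*√3))/2 = (6 + (16 - 4*√3))/2 = (22 - 4*√3)/2 = 11 - 2*√3 ≈ 7.5359)
(-3 - 1*(-20))*(N + O(-6)) = (-3 - 1*(-20))*((11 - 2*√3) + (3 - 6)/(-3 - 6)) = (-3 + 20)*((11 - 2*√3) - 3/(-9)) = 17*((11 - 2*√3) - ⅑*(-3)) = 17*((11 - 2*√3) + ⅓) = 17*(34/3 - 2*√3) = 578/3 - 34*√3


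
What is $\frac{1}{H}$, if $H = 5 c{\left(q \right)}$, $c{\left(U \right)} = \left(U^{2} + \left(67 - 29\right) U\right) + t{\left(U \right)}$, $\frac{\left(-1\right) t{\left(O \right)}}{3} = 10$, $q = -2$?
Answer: $- \frac{1}{510} \approx -0.0019608$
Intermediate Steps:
$t{\left(O \right)} = -30$ ($t{\left(O \right)} = \left(-3\right) 10 = -30$)
$c{\left(U \right)} = -30 + U^{2} + 38 U$ ($c{\left(U \right)} = \left(U^{2} + \left(67 - 29\right) U\right) - 30 = \left(U^{2} + 38 U\right) - 30 = -30 + U^{2} + 38 U$)
$H = -510$ ($H = 5 \left(-30 + \left(-2\right)^{2} + 38 \left(-2\right)\right) = 5 \left(-30 + 4 - 76\right) = 5 \left(-102\right) = -510$)
$\frac{1}{H} = \frac{1}{-510} = - \frac{1}{510}$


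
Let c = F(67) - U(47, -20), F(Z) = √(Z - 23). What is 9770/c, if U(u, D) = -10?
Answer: 24425/14 - 4885*√11/14 ≈ 587.38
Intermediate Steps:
F(Z) = √(-23 + Z)
c = 10 + 2*√11 (c = √(-23 + 67) - 1*(-10) = √44 + 10 = 2*√11 + 10 = 10 + 2*√11 ≈ 16.633)
9770/c = 9770/(10 + 2*√11)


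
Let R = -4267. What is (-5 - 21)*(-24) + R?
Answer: -3643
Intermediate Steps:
(-5 - 21)*(-24) + R = (-5 - 21)*(-24) - 4267 = -26*(-24) - 4267 = 624 - 4267 = -3643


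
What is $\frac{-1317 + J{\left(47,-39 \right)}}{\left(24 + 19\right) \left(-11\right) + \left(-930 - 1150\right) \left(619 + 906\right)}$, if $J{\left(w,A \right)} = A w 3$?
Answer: $\frac{2272}{1057491} \approx 0.0021485$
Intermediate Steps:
$J{\left(w,A \right)} = 3 A w$
$\frac{-1317 + J{\left(47,-39 \right)}}{\left(24 + 19\right) \left(-11\right) + \left(-930 - 1150\right) \left(619 + 906\right)} = \frac{-1317 + 3 \left(-39\right) 47}{\left(24 + 19\right) \left(-11\right) + \left(-930 - 1150\right) \left(619 + 906\right)} = \frac{-1317 - 5499}{43 \left(-11\right) - 3172000} = - \frac{6816}{-473 - 3172000} = - \frac{6816}{-3172473} = \left(-6816\right) \left(- \frac{1}{3172473}\right) = \frac{2272}{1057491}$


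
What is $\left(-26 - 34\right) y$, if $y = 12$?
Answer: $-720$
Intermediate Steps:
$\left(-26 - 34\right) y = \left(-26 - 34\right) 12 = \left(-60\right) 12 = -720$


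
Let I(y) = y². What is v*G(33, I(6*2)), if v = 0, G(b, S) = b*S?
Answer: 0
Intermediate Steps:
G(b, S) = S*b
v*G(33, I(6*2)) = 0*((6*2)²*33) = 0*(12²*33) = 0*(144*33) = 0*4752 = 0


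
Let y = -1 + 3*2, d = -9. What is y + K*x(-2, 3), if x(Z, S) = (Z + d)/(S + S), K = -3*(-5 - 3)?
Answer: -39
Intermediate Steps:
K = 24 (K = -3*(-8) = 24)
x(Z, S) = (-9 + Z)/(2*S) (x(Z, S) = (Z - 9)/(S + S) = (-9 + Z)/((2*S)) = (-9 + Z)*(1/(2*S)) = (-9 + Z)/(2*S))
y = 5 (y = -1 + 6 = 5)
y + K*x(-2, 3) = 5 + 24*((½)*(-9 - 2)/3) = 5 + 24*((½)*(⅓)*(-11)) = 5 + 24*(-11/6) = 5 - 44 = -39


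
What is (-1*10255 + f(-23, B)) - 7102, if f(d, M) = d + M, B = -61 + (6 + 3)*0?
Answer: -17441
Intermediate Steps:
B = -61 (B = -61 + 9*0 = -61 + 0 = -61)
f(d, M) = M + d
(-1*10255 + f(-23, B)) - 7102 = (-1*10255 + (-61 - 23)) - 7102 = (-10255 - 84) - 7102 = -10339 - 7102 = -17441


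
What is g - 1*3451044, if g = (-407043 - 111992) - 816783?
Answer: -4786862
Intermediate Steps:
g = -1335818 (g = -519035 - 816783 = -1335818)
g - 1*3451044 = -1335818 - 1*3451044 = -1335818 - 3451044 = -4786862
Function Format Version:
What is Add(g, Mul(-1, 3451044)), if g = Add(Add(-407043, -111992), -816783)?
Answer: -4786862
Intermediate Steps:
g = -1335818 (g = Add(-519035, -816783) = -1335818)
Add(g, Mul(-1, 3451044)) = Add(-1335818, Mul(-1, 3451044)) = Add(-1335818, -3451044) = -4786862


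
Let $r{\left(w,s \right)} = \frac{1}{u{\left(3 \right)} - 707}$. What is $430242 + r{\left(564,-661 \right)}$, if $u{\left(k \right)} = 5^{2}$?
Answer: $\frac{293425043}{682} \approx 4.3024 \cdot 10^{5}$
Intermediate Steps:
$u{\left(k \right)} = 25$
$r{\left(w,s \right)} = - \frac{1}{682}$ ($r{\left(w,s \right)} = \frac{1}{25 - 707} = \frac{1}{-682} = - \frac{1}{682}$)
$430242 + r{\left(564,-661 \right)} = 430242 - \frac{1}{682} = \frac{293425043}{682}$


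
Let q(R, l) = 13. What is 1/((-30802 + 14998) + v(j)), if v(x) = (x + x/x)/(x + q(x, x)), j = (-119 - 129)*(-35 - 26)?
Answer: -5047/79757745 ≈ -6.3279e-5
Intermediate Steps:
j = 15128 (j = -248*(-61) = 15128)
v(x) = (1 + x)/(13 + x) (v(x) = (x + x/x)/(x + 13) = (x + 1)/(13 + x) = (1 + x)/(13 + x))
1/((-30802 + 14998) + v(j)) = 1/((-30802 + 14998) + (1 + 15128)/(13 + 15128)) = 1/(-15804 + 15129/15141) = 1/(-15804 + (1/15141)*15129) = 1/(-15804 + 5043/5047) = 1/(-79757745/5047) = -5047/79757745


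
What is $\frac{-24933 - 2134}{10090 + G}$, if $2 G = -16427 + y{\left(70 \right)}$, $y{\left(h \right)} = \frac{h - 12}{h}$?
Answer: $- \frac{947345}{65692} \approx -14.421$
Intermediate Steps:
$y{\left(h \right)} = \frac{-12 + h}{h}$
$G = - \frac{287458}{35}$ ($G = \frac{-16427 + \frac{-12 + 70}{70}}{2} = \frac{-16427 + \frac{1}{70} \cdot 58}{2} = \frac{-16427 + \frac{29}{35}}{2} = \frac{1}{2} \left(- \frac{574916}{35}\right) = - \frac{287458}{35} \approx -8213.1$)
$\frac{-24933 - 2134}{10090 + G} = \frac{-24933 - 2134}{10090 - \frac{287458}{35}} = - \frac{27067}{\frac{65692}{35}} = \left(-27067\right) \frac{35}{65692} = - \frac{947345}{65692}$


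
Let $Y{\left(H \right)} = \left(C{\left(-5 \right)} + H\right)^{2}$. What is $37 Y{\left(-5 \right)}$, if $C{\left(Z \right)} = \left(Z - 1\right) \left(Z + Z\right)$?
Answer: $111925$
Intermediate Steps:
$C{\left(Z \right)} = 2 Z \left(-1 + Z\right)$ ($C{\left(Z \right)} = \left(-1 + Z\right) 2 Z = 2 Z \left(-1 + Z\right)$)
$Y{\left(H \right)} = \left(60 + H\right)^{2}$ ($Y{\left(H \right)} = \left(2 \left(-5\right) \left(-1 - 5\right) + H\right)^{2} = \left(2 \left(-5\right) \left(-6\right) + H\right)^{2} = \left(60 + H\right)^{2}$)
$37 Y{\left(-5 \right)} = 37 \left(60 - 5\right)^{2} = 37 \cdot 55^{2} = 37 \cdot 3025 = 111925$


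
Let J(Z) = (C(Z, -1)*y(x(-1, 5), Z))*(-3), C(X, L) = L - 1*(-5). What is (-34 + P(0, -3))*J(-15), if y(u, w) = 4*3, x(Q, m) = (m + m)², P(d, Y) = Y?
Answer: 5328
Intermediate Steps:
C(X, L) = 5 + L (C(X, L) = L + 5 = 5 + L)
x(Q, m) = 4*m² (x(Q, m) = (2*m)² = 4*m²)
y(u, w) = 12
J(Z) = -144 (J(Z) = ((5 - 1)*12)*(-3) = (4*12)*(-3) = 48*(-3) = -144)
(-34 + P(0, -3))*J(-15) = (-34 - 3)*(-144) = -37*(-144) = 5328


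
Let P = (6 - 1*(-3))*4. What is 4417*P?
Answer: 159012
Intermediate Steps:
P = 36 (P = (6 + 3)*4 = 9*4 = 36)
4417*P = 4417*36 = 159012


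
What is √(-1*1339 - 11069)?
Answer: 2*I*√3102 ≈ 111.39*I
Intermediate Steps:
√(-1*1339 - 11069) = √(-1339 - 11069) = √(-12408) = 2*I*√3102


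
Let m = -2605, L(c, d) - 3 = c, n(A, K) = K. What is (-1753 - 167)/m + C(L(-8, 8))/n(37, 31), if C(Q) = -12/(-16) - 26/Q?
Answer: 300079/323020 ≈ 0.92898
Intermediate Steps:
L(c, d) = 3 + c
C(Q) = ¾ - 26/Q (C(Q) = -12*(-1/16) - 26/Q = ¾ - 26/Q)
(-1753 - 167)/m + C(L(-8, 8))/n(37, 31) = (-1753 - 167)/(-2605) + (¾ - 26/(3 - 8))/31 = -1920*(-1/2605) + (¾ - 26/(-5))*(1/31) = 384/521 + (¾ - 26*(-⅕))*(1/31) = 384/521 + (¾ + 26/5)*(1/31) = 384/521 + (119/20)*(1/31) = 384/521 + 119/620 = 300079/323020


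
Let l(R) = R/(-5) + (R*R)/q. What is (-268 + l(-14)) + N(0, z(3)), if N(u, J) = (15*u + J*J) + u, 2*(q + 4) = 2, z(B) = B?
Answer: -4823/15 ≈ -321.53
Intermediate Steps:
q = -3 (q = -4 + (½)*2 = -4 + 1 = -3)
N(u, J) = J² + 16*u (N(u, J) = (15*u + J²) + u = (J² + 15*u) + u = J² + 16*u)
l(R) = -R²/3 - R/5 (l(R) = R/(-5) + (R*R)/(-3) = R*(-⅕) + R²*(-⅓) = -R/5 - R²/3 = -R²/3 - R/5)
(-268 + l(-14)) + N(0, z(3)) = (-268 + (1/15)*(-14)*(-3 - 5*(-14))) + (3² + 16*0) = (-268 + (1/15)*(-14)*(-3 + 70)) + (9 + 0) = (-268 + (1/15)*(-14)*67) + 9 = (-268 - 938/15) + 9 = -4958/15 + 9 = -4823/15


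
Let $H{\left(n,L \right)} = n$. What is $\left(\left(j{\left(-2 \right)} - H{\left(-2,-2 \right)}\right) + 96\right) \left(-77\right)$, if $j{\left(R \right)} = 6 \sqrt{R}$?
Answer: $-7546 - 462 i \sqrt{2} \approx -7546.0 - 653.37 i$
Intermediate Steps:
$\left(\left(j{\left(-2 \right)} - H{\left(-2,-2 \right)}\right) + 96\right) \left(-77\right) = \left(\left(6 \sqrt{-2} - -2\right) + 96\right) \left(-77\right) = \left(\left(6 i \sqrt{2} + 2\right) + 96\right) \left(-77\right) = \left(\left(2 + 6 i \sqrt{2}\right) + 96\right) \left(-77\right) = \left(98 + 6 i \sqrt{2}\right) \left(-77\right) = -7546 - 462 i \sqrt{2}$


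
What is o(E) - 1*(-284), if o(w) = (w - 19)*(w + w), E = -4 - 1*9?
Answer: 1116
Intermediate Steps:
E = -13 (E = -4 - 9 = -13)
o(w) = 2*w*(-19 + w) (o(w) = (-19 + w)*(2*w) = 2*w*(-19 + w))
o(E) - 1*(-284) = 2*(-13)*(-19 - 13) - 1*(-284) = 2*(-13)*(-32) + 284 = 832 + 284 = 1116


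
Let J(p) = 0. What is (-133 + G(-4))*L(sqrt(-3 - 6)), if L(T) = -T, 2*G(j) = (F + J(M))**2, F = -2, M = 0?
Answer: 393*I ≈ 393.0*I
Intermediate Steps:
G(j) = 2 (G(j) = (-2 + 0)**2/2 = (1/2)*(-2)**2 = (1/2)*4 = 2)
(-133 + G(-4))*L(sqrt(-3 - 6)) = (-133 + 2)*(-sqrt(-3 - 6)) = -(-131)*sqrt(-9) = -(-131)*3*I = -(-393)*I = 393*I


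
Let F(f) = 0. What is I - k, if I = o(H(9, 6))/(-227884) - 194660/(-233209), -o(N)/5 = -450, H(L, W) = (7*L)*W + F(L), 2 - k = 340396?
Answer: 9045073362261527/26572299878 ≈ 3.4040e+5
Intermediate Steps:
k = -340394 (k = 2 - 1*340396 = 2 - 340396 = -340394)
H(L, W) = 7*L*W (H(L, W) = (7*L)*W + 0 = 7*L*W + 0 = 7*L*W)
o(N) = 2250 (o(N) = -5*(-450) = 2250)
I = 21917589595/26572299878 (I = 2250/(-227884) - 194660/(-233209) = 2250*(-1/227884) - 194660*(-1/233209) = -1125/113942 + 194660/233209 = 21917589595/26572299878 ≈ 0.82483)
I - k = 21917589595/26572299878 - 1*(-340394) = 21917589595/26572299878 + 340394 = 9045073362261527/26572299878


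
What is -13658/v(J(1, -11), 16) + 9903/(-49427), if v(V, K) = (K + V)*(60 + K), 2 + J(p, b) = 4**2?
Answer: -348826403/56346780 ≈ -6.1907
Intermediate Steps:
J(p, b) = 14 (J(p, b) = -2 + 4**2 = -2 + 16 = 14)
v(V, K) = (60 + K)*(K + V)
-13658/v(J(1, -11), 16) + 9903/(-49427) = -13658/(16**2 + 60*16 + 60*14 + 16*14) + 9903/(-49427) = -13658/(256 + 960 + 840 + 224) + 9903*(-1/49427) = -13658/2280 - 9903/49427 = -13658*1/2280 - 9903/49427 = -6829/1140 - 9903/49427 = -348826403/56346780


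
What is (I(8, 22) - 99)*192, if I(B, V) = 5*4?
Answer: -15168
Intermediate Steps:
I(B, V) = 20
(I(8, 22) - 99)*192 = (20 - 99)*192 = -79*192 = -15168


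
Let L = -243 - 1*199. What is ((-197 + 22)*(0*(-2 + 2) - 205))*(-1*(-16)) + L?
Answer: 573558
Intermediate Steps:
L = -442 (L = -243 - 199 = -442)
((-197 + 22)*(0*(-2 + 2) - 205))*(-1*(-16)) + L = ((-197 + 22)*(0*(-2 + 2) - 205))*(-1*(-16)) - 442 = -175*(0*0 - 205)*16 - 442 = -175*(0 - 205)*16 - 442 = -175*(-205)*16 - 442 = 35875*16 - 442 = 574000 - 442 = 573558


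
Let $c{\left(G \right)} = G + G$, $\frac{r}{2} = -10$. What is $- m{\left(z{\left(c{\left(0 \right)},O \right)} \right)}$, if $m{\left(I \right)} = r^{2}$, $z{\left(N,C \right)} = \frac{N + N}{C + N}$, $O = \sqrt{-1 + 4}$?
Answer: $-400$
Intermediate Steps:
$r = -20$ ($r = 2 \left(-10\right) = -20$)
$O = \sqrt{3} \approx 1.732$
$c{\left(G \right)} = 2 G$
$z{\left(N,C \right)} = \frac{2 N}{C + N}$
$m{\left(I \right)} = 400$ ($m{\left(I \right)} = \left(-20\right)^{2} = 400$)
$- m{\left(z{\left(c{\left(0 \right)},O \right)} \right)} = \left(-1\right) 400 = -400$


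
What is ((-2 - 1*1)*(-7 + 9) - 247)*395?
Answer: -99935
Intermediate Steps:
((-2 - 1*1)*(-7 + 9) - 247)*395 = ((-2 - 1)*2 - 247)*395 = (-3*2 - 247)*395 = (-6 - 247)*395 = -253*395 = -99935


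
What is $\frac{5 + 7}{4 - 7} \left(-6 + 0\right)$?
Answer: $24$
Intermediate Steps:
$\frac{5 + 7}{4 - 7} \left(-6 + 0\right) = \frac{12}{-3} \left(-6\right) = 12 \left(- \frac{1}{3}\right) \left(-6\right) = \left(-4\right) \left(-6\right) = 24$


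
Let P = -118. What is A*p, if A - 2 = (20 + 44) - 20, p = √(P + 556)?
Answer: 46*√438 ≈ 962.71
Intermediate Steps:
p = √438 (p = √(-118 + 556) = √438 ≈ 20.928)
A = 46 (A = 2 + ((20 + 44) - 20) = 2 + (64 - 20) = 2 + 44 = 46)
A*p = 46*√438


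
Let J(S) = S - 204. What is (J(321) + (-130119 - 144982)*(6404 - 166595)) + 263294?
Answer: 44068967702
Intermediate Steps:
J(S) = -204 + S
(J(321) + (-130119 - 144982)*(6404 - 166595)) + 263294 = ((-204 + 321) + (-130119 - 144982)*(6404 - 166595)) + 263294 = (117 - 275101*(-160191)) + 263294 = (117 + 44068704291) + 263294 = 44068704408 + 263294 = 44068967702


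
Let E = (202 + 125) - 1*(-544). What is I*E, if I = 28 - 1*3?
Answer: 21775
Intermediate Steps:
E = 871 (E = 327 + 544 = 871)
I = 25 (I = 28 - 3 = 25)
I*E = 25*871 = 21775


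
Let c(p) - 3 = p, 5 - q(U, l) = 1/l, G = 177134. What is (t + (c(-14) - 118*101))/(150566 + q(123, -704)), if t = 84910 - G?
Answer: -73323712/106001985 ≈ -0.69172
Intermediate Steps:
q(U, l) = 5 - 1/l
c(p) = 3 + p
t = -92224 (t = 84910 - 1*177134 = 84910 - 177134 = -92224)
(t + (c(-14) - 118*101))/(150566 + q(123, -704)) = (-92224 + ((3 - 14) - 118*101))/(150566 + (5 - 1/(-704))) = (-92224 + (-11 - 11918))/(150566 + (5 - 1*(-1/704))) = (-92224 - 11929)/(150566 + (5 + 1/704)) = -104153/(150566 + 3521/704) = -104153/106001985/704 = -104153*704/106001985 = -73323712/106001985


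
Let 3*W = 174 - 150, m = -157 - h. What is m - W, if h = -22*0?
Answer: -165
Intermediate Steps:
h = 0
m = -157 (m = -157 - 1*0 = -157 + 0 = -157)
W = 8 (W = (174 - 150)/3 = (⅓)*24 = 8)
m - W = -157 - 1*8 = -157 - 8 = -165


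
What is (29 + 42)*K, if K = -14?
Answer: -994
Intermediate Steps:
(29 + 42)*K = (29 + 42)*(-14) = 71*(-14) = -994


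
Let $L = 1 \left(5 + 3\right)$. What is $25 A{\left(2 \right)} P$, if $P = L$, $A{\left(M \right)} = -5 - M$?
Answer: $-1400$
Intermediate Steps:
$L = 8$ ($L = 1 \cdot 8 = 8$)
$P = 8$
$25 A{\left(2 \right)} P = 25 \left(-5 - 2\right) 8 = 25 \left(-7\right) 8 = \left(-175\right) 8 = -1400$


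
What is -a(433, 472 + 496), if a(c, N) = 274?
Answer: -274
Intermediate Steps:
-a(433, 472 + 496) = -1*274 = -274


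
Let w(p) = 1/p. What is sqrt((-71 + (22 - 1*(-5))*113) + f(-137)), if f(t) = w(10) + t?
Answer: 27*sqrt(390)/10 ≈ 53.321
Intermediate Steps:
f(t) = 1/10 + t
sqrt((-71 + (22 - 1*(-5))*113) + f(-137)) = sqrt((-71 + (22 - 1*(-5))*113) + (1/10 - 137)) = sqrt((-71 + (22 + 5)*113) - 1369/10) = sqrt((-71 + 27*113) - 1369/10) = sqrt((-71 + 3051) - 1369/10) = sqrt(2980 - 1369/10) = sqrt(28431/10) = 27*sqrt(390)/10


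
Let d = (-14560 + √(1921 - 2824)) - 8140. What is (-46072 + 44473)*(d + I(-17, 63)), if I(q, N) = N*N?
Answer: 29950869 - 1599*I*√903 ≈ 2.9951e+7 - 48050.0*I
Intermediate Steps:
d = -22700 + I*√903 (d = (-14560 + √(-903)) - 8140 = (-14560 + I*√903) - 8140 = -22700 + I*√903 ≈ -22700.0 + 30.05*I)
I(q, N) = N²
(-46072 + 44473)*(d + I(-17, 63)) = (-46072 + 44473)*((-22700 + I*√903) + 63²) = -1599*((-22700 + I*√903) + 3969) = -1599*(-18731 + I*√903) = 29950869 - 1599*I*√903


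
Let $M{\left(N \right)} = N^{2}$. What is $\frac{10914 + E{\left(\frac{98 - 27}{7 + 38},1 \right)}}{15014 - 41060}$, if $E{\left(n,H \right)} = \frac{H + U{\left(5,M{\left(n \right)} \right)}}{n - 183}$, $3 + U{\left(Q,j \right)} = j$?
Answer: $- \frac{4009584329}{9568779480} \approx -0.41903$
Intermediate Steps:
$U{\left(Q,j \right)} = -3 + j$
$E{\left(n,H \right)} = \frac{-3 + H + n^{2}}{-183 + n}$ ($E{\left(n,H \right)} = \frac{H + \left(-3 + n^{2}\right)}{n - 183} = \frac{-3 + H + n^{2}}{-183 + n}$)
$\frac{10914 + E{\left(\frac{98 - 27}{7 + 38},1 \right)}}{15014 - 41060} = \frac{10914 + \frac{-3 + 1 + \left(\frac{98 - 27}{7 + 38}\right)^{2}}{-183 + \frac{98 - 27}{7 + 38}}}{15014 - 41060} = \frac{10914 + \frac{-3 + 1 + \left(\frac{71}{45}\right)^{2}}{-183 + \frac{71}{45}}}{-26046} = \left(10914 + \frac{-3 + 1 + \left(71 \cdot \frac{1}{45}\right)^{2}}{-183 + 71 \cdot \frac{1}{45}}\right) \left(- \frac{1}{26046}\right) = \left(10914 + \frac{-3 + 1 + \left(\frac{71}{45}\right)^{2}}{-183 + \frac{71}{45}}\right) \left(- \frac{1}{26046}\right) = \left(10914 + \frac{-3 + 1 + \frac{5041}{2025}}{- \frac{8164}{45}}\right) \left(- \frac{1}{26046}\right) = \left(10914 - \frac{991}{367380}\right) \left(- \frac{1}{26046}\right) = \frac{4009584329}{367380} \left(- \frac{1}{26046}\right) = - \frac{4009584329}{9568779480}$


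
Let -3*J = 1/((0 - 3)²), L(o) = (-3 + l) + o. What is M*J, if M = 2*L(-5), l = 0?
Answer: 16/27 ≈ 0.59259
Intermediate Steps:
L(o) = -3 + o (L(o) = (-3 + 0) + o = -3 + o)
M = -16 (M = 2*(-3 - 5) = 2*(-8) = -16)
J = -1/27 (J = -1/(3*(0 - 3)²) = -1/(3*((-3)²)) = -⅓/9 = -⅓*⅑ = -1/27 ≈ -0.037037)
M*J = -16*(-1/27) = 16/27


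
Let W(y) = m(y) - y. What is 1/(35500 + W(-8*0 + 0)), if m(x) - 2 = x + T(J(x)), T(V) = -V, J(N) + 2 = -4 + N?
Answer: 1/35508 ≈ 2.8163e-5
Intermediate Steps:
J(N) = -6 + N (J(N) = -2 + (-4 + N) = -6 + N)
m(x) = 8 (m(x) = 2 + (x - (-6 + x)) = 2 + (x + (6 - x)) = 2 + 6 = 8)
W(y) = 8 - y
1/(35500 + W(-8*0 + 0)) = 1/(35500 + (8 - (-8*0 + 0))) = 1/(35500 + (8 - (0 + 0))) = 1/(35500 + (8 - 1*0)) = 1/(35500 + (8 + 0)) = 1/(35500 + 8) = 1/35508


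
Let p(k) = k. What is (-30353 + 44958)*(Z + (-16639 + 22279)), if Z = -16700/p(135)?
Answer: 2175268700/27 ≈ 8.0566e+7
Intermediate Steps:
Z = -3340/27 (Z = -16700/135 = -16700*1/135 = -3340/27 ≈ -123.70)
(-30353 + 44958)*(Z + (-16639 + 22279)) = (-30353 + 44958)*(-3340/27 + (-16639 + 22279)) = 14605*(-3340/27 + 5640) = 14605*(148940/27) = 2175268700/27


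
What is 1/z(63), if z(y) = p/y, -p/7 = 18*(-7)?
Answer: 1/14 ≈ 0.071429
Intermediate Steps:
p = 882 (p = -126*(-7) = -7*(-126) = 882)
z(y) = 882/y
1/z(63) = 1/(882/63) = 1/(882*(1/63)) = 1/14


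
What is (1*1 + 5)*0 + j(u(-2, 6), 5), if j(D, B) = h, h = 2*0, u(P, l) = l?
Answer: 0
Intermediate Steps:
h = 0
j(D, B) = 0
(1*1 + 5)*0 + j(u(-2, 6), 5) = (1*1 + 5)*0 + 0 = (1 + 5)*0 + 0 = 6*0 + 0 = 0 + 0 = 0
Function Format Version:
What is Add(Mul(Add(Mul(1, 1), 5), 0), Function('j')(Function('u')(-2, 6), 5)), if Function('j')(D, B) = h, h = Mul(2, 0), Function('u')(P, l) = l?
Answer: 0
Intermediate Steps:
h = 0
Function('j')(D, B) = 0
Add(Mul(Add(Mul(1, 1), 5), 0), Function('j')(Function('u')(-2, 6), 5)) = Add(Mul(Add(Mul(1, 1), 5), 0), 0) = Add(Mul(Add(1, 5), 0), 0) = Add(Mul(6, 0), 0) = Add(0, 0) = 0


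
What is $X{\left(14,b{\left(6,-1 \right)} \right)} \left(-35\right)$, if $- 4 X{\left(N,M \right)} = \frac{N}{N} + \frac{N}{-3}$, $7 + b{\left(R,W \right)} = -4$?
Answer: $- \frac{385}{12} \approx -32.083$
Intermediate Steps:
$b{\left(R,W \right)} = -11$ ($b{\left(R,W \right)} = -7 - 4 = -11$)
$X{\left(N,M \right)} = - \frac{1}{4} + \frac{N}{12}$ ($X{\left(N,M \right)} = - \frac{\frac{N}{N} + \frac{N}{-3}}{4} = - \frac{1 + N \left(- \frac{1}{3}\right)}{4} = - \frac{1 - \frac{N}{3}}{4} = - \frac{1}{4} + \frac{N}{12}$)
$X{\left(14,b{\left(6,-1 \right)} \right)} \left(-35\right) = \left(- \frac{1}{4} + \frac{1}{12} \cdot 14\right) \left(-35\right) = \left(- \frac{1}{4} + \frac{7}{6}\right) \left(-35\right) = \frac{11}{12} \left(-35\right) = - \frac{385}{12}$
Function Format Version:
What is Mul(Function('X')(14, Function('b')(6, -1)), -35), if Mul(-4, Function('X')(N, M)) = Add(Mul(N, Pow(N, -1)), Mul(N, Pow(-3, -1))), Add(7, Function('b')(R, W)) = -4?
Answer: Rational(-385, 12) ≈ -32.083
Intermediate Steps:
Function('b')(R, W) = -11 (Function('b')(R, W) = Add(-7, -4) = -11)
Function('X')(N, M) = Add(Rational(-1, 4), Mul(Rational(1, 12), N)) (Function('X')(N, M) = Mul(Rational(-1, 4), Add(Mul(N, Pow(N, -1)), Mul(N, Pow(-3, -1)))) = Mul(Rational(-1, 4), Add(1, Mul(N, Rational(-1, 3)))) = Mul(Rational(-1, 4), Add(1, Mul(Rational(-1, 3), N))) = Add(Rational(-1, 4), Mul(Rational(1, 12), N)))
Mul(Function('X')(14, Function('b')(6, -1)), -35) = Mul(Add(Rational(-1, 4), Mul(Rational(1, 12), 14)), -35) = Mul(Add(Rational(-1, 4), Rational(7, 6)), -35) = Mul(Rational(11, 12), -35) = Rational(-385, 12)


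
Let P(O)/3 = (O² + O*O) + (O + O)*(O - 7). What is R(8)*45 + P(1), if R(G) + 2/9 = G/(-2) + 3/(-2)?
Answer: -575/2 ≈ -287.50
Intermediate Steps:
R(G) = -31/18 - G/2 (R(G) = -2/9 + (G/(-2) + 3/(-2)) = -2/9 + (G*(-½) + 3*(-½)) = -2/9 + (-G/2 - 3/2) = -2/9 + (-3/2 - G/2) = -31/18 - G/2)
P(O) = 6*O² + 6*O*(-7 + O) (P(O) = 3*((O² + O*O) + (O + O)*(O - 7)) = 3*((O² + O²) + (2*O)*(-7 + O)) = 3*(2*O² + 2*O*(-7 + O)) = 6*O² + 6*O*(-7 + O))
R(8)*45 + P(1) = (-31/18 - ½*8)*45 + 6*1*(-7 + 2*1) = (-31/18 - 4)*45 + 6*1*(-7 + 2) = -103/18*45 + 6*1*(-5) = -515/2 - 30 = -575/2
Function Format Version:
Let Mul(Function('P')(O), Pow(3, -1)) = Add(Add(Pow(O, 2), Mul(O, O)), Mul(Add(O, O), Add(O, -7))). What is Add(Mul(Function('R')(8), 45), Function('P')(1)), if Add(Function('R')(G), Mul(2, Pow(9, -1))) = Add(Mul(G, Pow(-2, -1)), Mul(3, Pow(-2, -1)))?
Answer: Rational(-575, 2) ≈ -287.50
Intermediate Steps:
Function('R')(G) = Add(Rational(-31, 18), Mul(Rational(-1, 2), G)) (Function('R')(G) = Add(Rational(-2, 9), Add(Mul(G, Pow(-2, -1)), Mul(3, Pow(-2, -1)))) = Add(Rational(-2, 9), Add(Mul(G, Rational(-1, 2)), Mul(3, Rational(-1, 2)))) = Add(Rational(-2, 9), Add(Mul(Rational(-1, 2), G), Rational(-3, 2))) = Add(Rational(-2, 9), Add(Rational(-3, 2), Mul(Rational(-1, 2), G))) = Add(Rational(-31, 18), Mul(Rational(-1, 2), G)))
Function('P')(O) = Add(Mul(6, Pow(O, 2)), Mul(6, O, Add(-7, O))) (Function('P')(O) = Mul(3, Add(Add(Pow(O, 2), Mul(O, O)), Mul(Add(O, O), Add(O, -7)))) = Mul(3, Add(Add(Pow(O, 2), Pow(O, 2)), Mul(Mul(2, O), Add(-7, O)))) = Mul(3, Add(Mul(2, Pow(O, 2)), Mul(2, O, Add(-7, O)))) = Add(Mul(6, Pow(O, 2)), Mul(6, O, Add(-7, O))))
Add(Mul(Function('R')(8), 45), Function('P')(1)) = Add(Mul(Add(Rational(-31, 18), Mul(Rational(-1, 2), 8)), 45), Mul(6, 1, Add(-7, Mul(2, 1)))) = Add(Mul(Add(Rational(-31, 18), -4), 45), Mul(6, 1, Add(-7, 2))) = Add(Mul(Rational(-103, 18), 45), Mul(6, 1, -5)) = Add(Rational(-515, 2), -30) = Rational(-575, 2)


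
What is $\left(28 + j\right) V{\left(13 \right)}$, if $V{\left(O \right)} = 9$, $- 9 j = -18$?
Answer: $270$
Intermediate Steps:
$j = 2$ ($j = \left(- \frac{1}{9}\right) \left(-18\right) = 2$)
$\left(28 + j\right) V{\left(13 \right)} = \left(28 + 2\right) 9 = 30 \cdot 9 = 270$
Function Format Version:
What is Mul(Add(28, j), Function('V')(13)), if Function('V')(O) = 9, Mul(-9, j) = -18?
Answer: 270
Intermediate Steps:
j = 2 (j = Mul(Rational(-1, 9), -18) = 2)
Mul(Add(28, j), Function('V')(13)) = Mul(Add(28, 2), 9) = Mul(30, 9) = 270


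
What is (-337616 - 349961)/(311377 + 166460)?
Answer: -687577/477837 ≈ -1.4389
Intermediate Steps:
(-337616 - 349961)/(311377 + 166460) = -687577/477837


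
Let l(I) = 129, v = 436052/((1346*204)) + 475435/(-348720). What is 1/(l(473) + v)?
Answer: 265980368/34371226387 ≈ 0.0077385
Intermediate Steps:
v = 59758915/265980368 (v = 436052/274584 + 475435*(-1/348720) = 436052*(1/274584) - 95087/69744 = 109013/68646 - 95087/69744 = 59758915/265980368 ≈ 0.22467)
1/(l(473) + v) = 1/(129 + 59758915/265980368) = 1/(34371226387/265980368) = 265980368/34371226387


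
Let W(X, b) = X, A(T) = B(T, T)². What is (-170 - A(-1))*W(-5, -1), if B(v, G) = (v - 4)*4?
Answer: 2850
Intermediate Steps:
B(v, G) = -16 + 4*v (B(v, G) = (-4 + v)*4 = -16 + 4*v)
A(T) = (-16 + 4*T)²
(-170 - A(-1))*W(-5, -1) = (-170 - 16*(-4 - 1)²)*(-5) = (-170 - 16*(-5)²)*(-5) = (-170 - 16*25)*(-5) = (-170 - 1*400)*(-5) = (-170 - 400)*(-5) = -570*(-5) = 2850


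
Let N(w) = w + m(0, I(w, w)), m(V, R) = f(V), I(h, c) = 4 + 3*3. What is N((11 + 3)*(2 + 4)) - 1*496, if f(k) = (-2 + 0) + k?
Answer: -414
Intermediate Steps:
f(k) = -2 + k
I(h, c) = 13 (I(h, c) = 4 + 9 = 13)
m(V, R) = -2 + V
N(w) = -2 + w (N(w) = w + (-2 + 0) = w - 2 = -2 + w)
N((11 + 3)*(2 + 4)) - 1*496 = (-2 + (11 + 3)*(2 + 4)) - 1*496 = (-2 + 14*6) - 496 = (-2 + 84) - 496 = 82 - 496 = -414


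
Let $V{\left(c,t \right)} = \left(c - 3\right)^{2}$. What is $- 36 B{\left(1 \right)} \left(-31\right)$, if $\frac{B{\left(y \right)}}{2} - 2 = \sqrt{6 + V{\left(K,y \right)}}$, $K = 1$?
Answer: $4464 + 2232 \sqrt{10} \approx 11522.0$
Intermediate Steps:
$V{\left(c,t \right)} = \left(-3 + c\right)^{2}$
$B{\left(y \right)} = 4 + 2 \sqrt{10}$ ($B{\left(y \right)} = 4 + 2 \sqrt{6 + \left(-3 + 1\right)^{2}} = 4 + 2 \sqrt{6 + \left(-2\right)^{2}} = 4 + 2 \sqrt{6 + 4} = 4 + 2 \sqrt{10}$)
$- 36 B{\left(1 \right)} \left(-31\right) = - 36 \left(4 + 2 \sqrt{10}\right) \left(-31\right) = \left(-144 - 72 \sqrt{10}\right) \left(-31\right) = 4464 + 2232 \sqrt{10}$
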